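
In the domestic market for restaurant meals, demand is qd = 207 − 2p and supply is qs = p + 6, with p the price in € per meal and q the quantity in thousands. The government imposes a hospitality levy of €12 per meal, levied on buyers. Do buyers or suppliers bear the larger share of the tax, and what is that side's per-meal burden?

Suppliers bear the larger share: €8 per meal.

Before the tax: set 207 − 2p = p + 6 → p* = €67, q* = 73.
With the tax collected from buyers, demand (in seller-price terms) shifts: qd = 207 − 2(p + 12).
New equilibrium: buyers pay €71, suppliers receive €59, q = 65. (Wedge: pb − ps = 12.)
Per-meal burden: buyers €4, suppliers €8.
Suppliers take the larger share because supply is less price-elastic here (demand slope 2 vs supply slope 1).
The less price-elastic side of the market bears the larger share of a per-unit tax.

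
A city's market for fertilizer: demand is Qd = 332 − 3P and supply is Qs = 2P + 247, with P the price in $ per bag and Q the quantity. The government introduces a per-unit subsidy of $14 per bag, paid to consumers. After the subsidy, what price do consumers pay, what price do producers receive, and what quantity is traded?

Before the subsidy: set 332 − 3P = 2P + 247 → P* = $17, Q* = 281.
With a per-unit subsidy paid to consumers, each effectively pays P − 14, so demand becomes Qd = 332 − 3(P − 14).
New equilibrium: consumers pay $11.4, producers receive $25.4, Q = 297.8. (Wedge: Pb − Ps = −14.)

Consumers pay $11.4; producers receive $25.4; quantity = 297.8.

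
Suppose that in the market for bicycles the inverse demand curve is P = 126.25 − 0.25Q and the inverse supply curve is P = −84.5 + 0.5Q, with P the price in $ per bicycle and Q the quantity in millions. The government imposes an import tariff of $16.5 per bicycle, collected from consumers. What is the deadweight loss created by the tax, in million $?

Inverting to Q(P) form: Qd = 505 − 4P; Qs = 2P + 169.
Before the tax: set 505 − 4P = 2P + 169 → P* = $56, Q* = 281.
With the tax collected from consumers, demand (in seller-price terms) shifts: Qd = 505 − 4(P + 16.5).
Solving gives Q = 259 with consumers paying $61.5 and producers receiving $45 (the $16.5 wedge).
Quantity falls by |ΔQ| = |281 − 259| = 22.
DWL = ½ · t · |ΔQ| = ½ · 16.5 · 22 = $181.5.

Deadweight loss = $181.5 million.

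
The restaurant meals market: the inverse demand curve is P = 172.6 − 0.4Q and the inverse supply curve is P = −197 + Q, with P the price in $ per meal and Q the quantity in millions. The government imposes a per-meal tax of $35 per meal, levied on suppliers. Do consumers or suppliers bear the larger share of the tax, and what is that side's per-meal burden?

Suppliers bear the larger share: $25 per meal.

Rewrite in direct form: Qd = 431.5 − 2.5P and Qs = P + 197.
Before the tax: set 431.5 − 2.5P = P + 197 → P* = $67, Q* = 264.
With the tax collected from suppliers, supply shifts: Qs = (P − 35) + 197.
Solving gives Q = 239 with consumers paying $77 and suppliers receiving $42 (the $35 wedge).
Per-meal burden: consumers $10, suppliers $25.
Suppliers take the larger share because supply is less price-elastic here (demand slope 2.5 vs supply slope 1).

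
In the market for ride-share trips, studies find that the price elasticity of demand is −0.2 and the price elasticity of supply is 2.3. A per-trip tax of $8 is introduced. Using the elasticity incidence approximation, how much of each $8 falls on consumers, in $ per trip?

Incidence ratio: consumers' share ≈ εs / (εs + |εd|) = 2.3 / (2.3 + 0.2) = 0.92.
So consumers bear ≈ 0.92 × $8 = $7.36; producers bear $0.64.

Consumers bear ≈ $7.36 per trip.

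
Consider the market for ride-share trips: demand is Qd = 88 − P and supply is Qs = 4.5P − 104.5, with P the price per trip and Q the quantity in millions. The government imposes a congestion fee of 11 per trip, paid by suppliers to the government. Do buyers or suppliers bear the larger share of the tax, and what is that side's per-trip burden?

Buyers bear the larger share: 9 per trip.

Without the tax, 88 − P = 4.5P − 104.5 gives 5.5P = 192.5, so P* = 35 and Q* = 53.
With the tax collected from suppliers, supply shifts: Qs = 4.5(P − 11) − 104.5.
Solving gives Q = 44 with buyers paying 44 and suppliers receiving 33 (the 11 wedge).
Per-trip burden: buyers 9, suppliers 2.
Buyers take the larger share because demand is less price-elastic here (demand slope 1 vs supply slope 4.5).
The less price-elastic side of the market bears the larger share of a per-unit tax.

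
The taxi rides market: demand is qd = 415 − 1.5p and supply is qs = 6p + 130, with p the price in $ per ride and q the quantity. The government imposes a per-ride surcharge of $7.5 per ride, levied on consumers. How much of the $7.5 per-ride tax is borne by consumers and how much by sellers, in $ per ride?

Consumers bear $6 per ride; sellers bear $1.5 per ride.

Without the tax, 415 − 1.5p = 6p + 130 gives 7.5p = 285, so p* = $38 and q* = 358.
With the tax collected from consumers, demand (in seller-price terms) shifts: qd = 415 − 1.5(p + 7.5).
New equilibrium: consumers pay $44, sellers receive $36.5, q = 349. (Wedge: pb − ps = 7.5.)
Burden on consumers: $6; on sellers: $1.5. (They sum to $7.5.)
The less price-elastic side of the market bears the larger share of a per-unit tax.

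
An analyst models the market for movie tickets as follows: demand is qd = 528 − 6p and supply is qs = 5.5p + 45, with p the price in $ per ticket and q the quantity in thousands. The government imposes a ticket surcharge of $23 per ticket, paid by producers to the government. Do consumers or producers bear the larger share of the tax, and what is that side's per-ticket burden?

Producers bear the larger share: $12 per ticket.

Without the tax, 528 − 6p = 5.5p + 45 gives 11.5p = 483, so p* = $42 and q* = 276.
With the tax collected from producers, supply shifts: qs = 5.5(p − 23) + 45.
Solving gives q = 210 with consumers paying $53 and producers receiving $30 (the $23 wedge).
Per-ticket burden: consumers $11, producers $12.
Producers take the larger share because supply is less price-elastic here (demand slope 6 vs supply slope 5.5).
The less price-elastic side of the market bears the larger share of a per-unit tax.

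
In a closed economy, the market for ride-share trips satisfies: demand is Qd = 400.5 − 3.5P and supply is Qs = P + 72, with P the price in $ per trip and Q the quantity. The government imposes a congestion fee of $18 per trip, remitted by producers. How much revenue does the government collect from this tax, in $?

Before the tax: set 400.5 − 3.5P = P + 72 → P* = $73, Q* = 145.
With the tax collected from producers, supply shifts: Qs = (P − 18) + 72.
Solving gives Q = 131 with buyers paying $77 and producers receiving $59 (the $18 wedge).
Revenue = t · Q = 18 · 131 = $2358.

Tax revenue = $2358.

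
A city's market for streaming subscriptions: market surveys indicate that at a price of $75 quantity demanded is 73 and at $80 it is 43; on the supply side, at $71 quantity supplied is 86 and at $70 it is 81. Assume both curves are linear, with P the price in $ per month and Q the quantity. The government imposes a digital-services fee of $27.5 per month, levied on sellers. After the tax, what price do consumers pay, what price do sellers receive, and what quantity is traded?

Consumers pay $84.5; sellers receive $57; quantity = 16.

Demand slope: (43 − 73)/(80 − 75) = -6, so Qd = 523 − 6P.
Supply slope: (81 − 86)/(70 − 71) = 5, so Qs = 5P − 269.
Without the tax, 523 − 6P = 5P − 269 gives 11P = 792, so P* = $72 and Q* = 91.
With the tax collected from sellers, supply shifts: Qs = 5(P − 27.5) − 269.
New equilibrium: consumers pay $84.5, sellers receive $57, Q = 16. (Wedge: Pb − Ps = 27.5.)
The less price-elastic side of the market bears the larger share of a per-unit tax.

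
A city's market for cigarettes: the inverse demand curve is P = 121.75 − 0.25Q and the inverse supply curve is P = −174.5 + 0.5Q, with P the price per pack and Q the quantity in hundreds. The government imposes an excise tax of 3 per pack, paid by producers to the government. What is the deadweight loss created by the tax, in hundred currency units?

Inverting to Q(P) form: Qd = 487 − 4P; Qs = 2P + 349.
Before the tax: set 487 − 4P = 2P + 349 → P* = 23, Q* = 395.
With the tax collected from producers, supply shifts: Qs = 2(P − 3) + 349.
New equilibrium: consumers pay 24, producers receive 21, Q = 391. (Wedge: Pb − Ps = 3.)
Quantity falls by |ΔQ| = |395 − 391| = 4.
DWL = ½ · t · |ΔQ| = ½ · 3 · 4 = 6.

Deadweight loss = 6 hundred.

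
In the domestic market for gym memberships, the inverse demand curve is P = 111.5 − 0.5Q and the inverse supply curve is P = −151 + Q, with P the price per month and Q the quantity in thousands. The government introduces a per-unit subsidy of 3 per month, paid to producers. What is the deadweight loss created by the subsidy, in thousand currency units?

Inverting to Q(P) form: Qd = 223 − 2P; Qs = P + 151.
Before the subsidy: set 223 − 2P = P + 151 → P* = 24, Q* = 175.
With a per-unit subsidy paid to producers, each receives P + 3 per unit sold, so supply becomes Qs = (P + 3) + 151.
New equilibrium: consumers pay 23, producers receive 26, Q = 177. (Wedge: Pb − Ps = −3.)
Quantity rises by |ΔQ| = |175 − 177| = 2.
DWL = ½ · t · |ΔQ| = ½ · 3 · 2 = 3.

Deadweight loss = 3 thousand.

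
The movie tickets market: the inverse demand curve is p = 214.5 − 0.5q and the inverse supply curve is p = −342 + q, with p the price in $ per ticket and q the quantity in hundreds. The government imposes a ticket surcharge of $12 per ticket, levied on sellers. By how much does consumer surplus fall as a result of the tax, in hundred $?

Consumer surplus falls by $1468 hundred.

Rewrite in direct form: qd = 429 − 2p and qs = p + 342.
Without the tax, 429 − 2p = p + 342 gives 3p = 87, so p* = $29 and q* = 371.
With the tax collected from sellers, supply shifts: qs = (p − 12) + 342.
Solving gives q = 363 with consumers paying $33 and sellers receiving $21 (the $12 wedge).
ΔCS is the trapezoid between Q = 363 and Q = 371 of height $4: ½ · (371 + 363) · 4 = $1468.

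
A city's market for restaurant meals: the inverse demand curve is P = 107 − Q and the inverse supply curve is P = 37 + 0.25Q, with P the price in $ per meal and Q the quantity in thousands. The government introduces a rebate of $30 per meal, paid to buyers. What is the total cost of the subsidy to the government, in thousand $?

Rewrite in direct form: Qd = 107 − P and Qs = 4P − 148.
Without the subsidy, 107 − P = 4P − 148 gives 5P = 255, so P* = $51 and Q* = 56.
With a per-unit subsidy paid to buyers, each effectively pays P − 30, so demand becomes Qd = 107 − (P − 30).
New equilibrium: buyers pay $27, suppliers receive $57, Q = 80. (Wedge: Pb − Ps = −30.)
Outlay = t · Q = 30 · 80 = $2400.

Government outlay = $2400 thousand.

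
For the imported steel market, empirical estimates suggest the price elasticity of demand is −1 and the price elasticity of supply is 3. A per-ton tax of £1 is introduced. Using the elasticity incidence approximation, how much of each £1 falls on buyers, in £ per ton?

Buyers bear ≈ £0.75 per ton.

Incidence ratio: buyers' share ≈ εs / (εs + |εd|) = 3 / (3 + 1) = 0.75.
So buyers bear ≈ 0.75 × £1 = £0.75; sellers bear £0.25.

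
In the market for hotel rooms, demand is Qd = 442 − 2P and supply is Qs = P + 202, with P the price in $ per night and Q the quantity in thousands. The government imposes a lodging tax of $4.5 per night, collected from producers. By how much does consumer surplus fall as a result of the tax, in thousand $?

Consumer surplus falls by $420.75 thousand.

Before the tax: set 442 − 2P = P + 202 → P* = $80, Q* = 282.
With the tax collected from producers, supply shifts: Qs = (P − 4.5) + 202.
Solving gives Q = 279 with consumers paying $81.5 and producers receiving $77 (the $4.5 wedge).
ΔCS is the trapezoid between Q = 279 and Q = 282 of height $1.5: ½ · (282 + 279) · 1.5 = $420.75.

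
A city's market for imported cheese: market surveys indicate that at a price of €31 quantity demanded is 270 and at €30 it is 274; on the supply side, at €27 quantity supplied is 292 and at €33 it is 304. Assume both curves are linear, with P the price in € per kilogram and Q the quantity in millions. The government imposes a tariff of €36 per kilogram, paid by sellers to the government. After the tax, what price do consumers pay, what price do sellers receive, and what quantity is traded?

Consumers pay €38; sellers receive €2; quantity = 242.

Demand slope: (274 − 270)/(30 − 31) = -4, so Qd = 394 − 4P.
Supply slope: (304 − 292)/(33 − 27) = 2, so Qs = 2P + 238.
Before the tax: set 394 − 4P = 2P + 238 → P* = €26, Q* = 290.
With the tax collected from sellers, supply shifts: Qs = 2(P − 36) + 238.
New equilibrium: consumers pay €38, sellers receive €2, Q = 242. (Wedge: Pb − Ps = 36.)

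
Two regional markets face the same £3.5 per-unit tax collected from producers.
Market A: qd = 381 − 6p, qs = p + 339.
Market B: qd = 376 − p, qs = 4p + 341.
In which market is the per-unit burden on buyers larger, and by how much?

Market B, by £2.3.

Market A: pre-tax p* = £6, q* = 345; post-tax q = 342; per-unit burden on buyers = £0.5.
Market B: pre-tax p* = £7, q* = 369; post-tax q = 366.2; per-unit burden on buyers = £2.8.
Difference: £0.5 vs £2.8 → market B is larger by £2.3.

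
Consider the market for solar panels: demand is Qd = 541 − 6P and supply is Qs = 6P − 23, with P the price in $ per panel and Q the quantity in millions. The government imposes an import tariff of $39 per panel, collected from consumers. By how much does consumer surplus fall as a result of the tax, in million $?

Before the tax: set 541 − 6P = 6P − 23 → P* = $47, Q* = 259.
With the tax collected from consumers, demand (in seller-price terms) shifts: Qd = 541 − 6(P + 39).
New equilibrium: consumers pay $66.5, sellers receive $27.5, Q = 142. (Wedge: Pb − Ps = 39.)
ΔCS is the trapezoid between Q = 142 and Q = 259 of height $19.5: ½ · (259 + 142) · 19.5 = $3909.75.

Consumer surplus falls by $3909.75 million.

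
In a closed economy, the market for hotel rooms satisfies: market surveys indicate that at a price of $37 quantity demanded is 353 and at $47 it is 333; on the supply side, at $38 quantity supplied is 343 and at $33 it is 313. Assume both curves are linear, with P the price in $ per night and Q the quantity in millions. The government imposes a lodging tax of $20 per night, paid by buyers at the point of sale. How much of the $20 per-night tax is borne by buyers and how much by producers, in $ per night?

Demand slope: (333 − 353)/(47 − 37) = -2, so Qd = 427 − 2P.
Supply slope: (313 − 343)/(33 − 38) = 6, so Qs = 6P + 115.
Without the tax, 427 − 2P = 6P + 115 gives 8P = 312, so P* = $39 and Q* = 349.
With the tax collected from buyers, demand (in seller-price terms) shifts: Qd = 427 − 2(P + 20).
Solving gives Q = 319 with buyers paying $54 and producers receiving $34 (the $20 wedge).
Burden on buyers: $15; on producers: $5. (They sum to $20.)
The less price-elastic side of the market bears the larger share of a per-unit tax.

Buyers bear $15 per night; producers bear $5 per night.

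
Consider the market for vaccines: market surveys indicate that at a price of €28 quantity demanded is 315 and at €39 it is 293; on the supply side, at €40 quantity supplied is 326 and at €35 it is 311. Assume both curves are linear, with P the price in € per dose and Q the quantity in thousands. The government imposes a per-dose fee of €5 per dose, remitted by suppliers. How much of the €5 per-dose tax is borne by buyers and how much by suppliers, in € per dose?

Demand slope: (293 − 315)/(39 − 28) = -2, so Qd = 371 − 2P.
Supply slope: (311 − 326)/(35 − 40) = 3, so Qs = 3P + 206.
Before the tax: set 371 − 2P = 3P + 206 → P* = €33, Q* = 305.
With the tax collected from suppliers, supply shifts: Qs = 3(P − 5) + 206.
New equilibrium: buyers pay €36, suppliers receive €31, Q = 299. (Wedge: Pb − Ps = 5.)
Burden on buyers: €3; on suppliers: €2. (They sum to €5.)
The less price-elastic side of the market bears the larger share of a per-unit tax.

Buyers bear €3 per dose; suppliers bear €2 per dose.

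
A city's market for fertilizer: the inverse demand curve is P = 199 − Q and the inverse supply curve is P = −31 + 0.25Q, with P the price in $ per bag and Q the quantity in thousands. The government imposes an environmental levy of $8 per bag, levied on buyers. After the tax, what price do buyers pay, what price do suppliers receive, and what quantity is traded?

Rewrite in direct form: Qd = 199 − P and Qs = 4P + 124.
Without the tax, 199 − P = 4P + 124 gives 5P = 75, so P* = $15 and Q* = 184.
With the tax collected from buyers, demand (in seller-price terms) shifts: Qd = 199 − (P + 8).
Solving gives Q = 177.6 with buyers paying $21.4 and suppliers receiving $13.4 (the $8 wedge).

Buyers pay $21.4; suppliers receive $13.4; quantity = 177.6.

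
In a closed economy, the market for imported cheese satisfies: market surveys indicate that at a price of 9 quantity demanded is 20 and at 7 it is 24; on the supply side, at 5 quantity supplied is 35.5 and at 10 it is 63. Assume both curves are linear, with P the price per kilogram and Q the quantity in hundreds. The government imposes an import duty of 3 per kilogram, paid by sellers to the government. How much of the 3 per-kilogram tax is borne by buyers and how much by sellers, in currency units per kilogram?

Demand slope: (24 − 20)/(7 − 9) = -2, so Qd = 38 − 2P.
Supply slope: (63 − 35.5)/(10 − 5) = 5.5, so Qs = 5.5P + 8.
Before the tax: set 38 − 2P = 5.5P + 8 → P* = 4, Q* = 30.
With the tax collected from sellers, supply shifts: Qs = 5.5(P − 3) + 8.
New equilibrium: buyers pay 6.2, sellers receive 3.2, Q = 25.6. (Wedge: Pb − Ps = 3.)
Burden on buyers: 2.2; on sellers: 0.8. (They sum to 3.)
The less price-elastic side of the market bears the larger share of a per-unit tax.

Buyers bear 2.2 per kilogram; sellers bear 0.8 per kilogram.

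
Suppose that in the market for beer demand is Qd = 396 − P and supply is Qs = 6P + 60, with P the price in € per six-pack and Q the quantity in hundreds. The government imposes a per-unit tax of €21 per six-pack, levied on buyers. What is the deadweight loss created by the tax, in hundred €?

Without the tax, 396 − P = 6P + 60 gives 7P = 336, so P* = €48 and Q* = 348.
With the tax collected from buyers, demand (in seller-price terms) shifts: Qd = 396 − (P + 21).
Solving gives Q = 330 with buyers paying €66 and sellers receiving €45 (the €21 wedge).
Quantity falls by |ΔQ| = |348 − 330| = 18.
DWL = ½ · t · |ΔQ| = ½ · 21 · 18 = €189.

Deadweight loss = €189 hundred.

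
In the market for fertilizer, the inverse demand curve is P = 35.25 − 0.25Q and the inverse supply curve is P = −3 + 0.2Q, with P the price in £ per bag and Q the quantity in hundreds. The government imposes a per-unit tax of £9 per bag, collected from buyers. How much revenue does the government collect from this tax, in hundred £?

Tax revenue = £585 hundred.

Inverting to Q(P) form: Qd = 141 − 4P; Qs = 5P + 15.
Before the tax: set 141 − 4P = 5P + 15 → P* = £14, Q* = 85.
With the tax collected from buyers, demand (in seller-price terms) shifts: Qd = 141 − 4(P + 9).
Solving gives Q = 65 with buyers paying £19 and producers receiving £10 (the £9 wedge).
Revenue = t · Q = 9 · 65 = £585.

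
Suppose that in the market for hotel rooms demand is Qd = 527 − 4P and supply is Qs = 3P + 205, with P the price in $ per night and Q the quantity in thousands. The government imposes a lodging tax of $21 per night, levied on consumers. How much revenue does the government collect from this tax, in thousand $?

Without the tax, 527 − 4P = 3P + 205 gives 7P = 322, so P* = $46 and Q* = 343.
With the tax collected from consumers, demand (in seller-price terms) shifts: Qd = 527 − 4(P + 21).
New equilibrium: consumers pay $55, producers receive $34, Q = 307. (Wedge: Pb − Ps = 21.)
Revenue = t · Q = 21 · 307 = $6447.

Tax revenue = $6447 thousand.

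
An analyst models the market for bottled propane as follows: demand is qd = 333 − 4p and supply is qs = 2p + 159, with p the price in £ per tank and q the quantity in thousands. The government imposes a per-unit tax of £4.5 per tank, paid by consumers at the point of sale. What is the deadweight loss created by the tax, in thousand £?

Deadweight loss = £13.5 thousand.

Without the tax, 333 − 4p = 2p + 159 gives 6p = 174, so p* = £29 and q* = 217.
With the tax collected from consumers, demand (in seller-price terms) shifts: qd = 333 − 4(p + 4.5).
New equilibrium: consumers pay £30.5, producers receive £26, q = 211. (Wedge: pb − ps = 4.5.)
Quantity falls by |ΔQ| = |217 − 211| = 6.
DWL = ½ · t · |ΔQ| = ½ · 4.5 · 6 = £13.5.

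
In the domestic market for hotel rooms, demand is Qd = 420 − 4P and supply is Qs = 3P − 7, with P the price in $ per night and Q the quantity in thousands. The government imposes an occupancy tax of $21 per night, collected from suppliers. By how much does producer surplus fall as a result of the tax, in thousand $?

Without the tax, 420 − 4P = 3P − 7 gives 7P = 427, so P* = $61 and Q* = 176.
With the tax collected from suppliers, supply shifts: Qs = 3(P − 21) − 7.
Solving gives Q = 140 with buyers paying $70 and suppliers receiving $49 (the $21 wedge).
ΔPS is the trapezoid between Q = 140 and Q = 176 of height $12: ½ · (176 + 140) · 12 = $1896.

Producer surplus falls by $1896 thousand.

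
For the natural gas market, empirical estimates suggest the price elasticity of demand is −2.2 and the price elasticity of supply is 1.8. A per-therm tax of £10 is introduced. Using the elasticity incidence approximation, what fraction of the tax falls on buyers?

Buyers' share ≈ 0.45.

Incidence ratio: buyers' share ≈ εs / (εs + |εd|) = 1.8 / (1.8 + 2.2) = 0.45.
Supply is the less elastic side, so buyers bear the smaller share.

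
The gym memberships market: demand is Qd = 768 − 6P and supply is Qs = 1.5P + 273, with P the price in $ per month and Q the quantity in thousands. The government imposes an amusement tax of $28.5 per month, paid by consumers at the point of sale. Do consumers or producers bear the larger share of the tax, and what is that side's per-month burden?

Before the tax: set 768 − 6P = 1.5P + 273 → P* = $66, Q* = 372.
With the tax collected from consumers, demand (in seller-price terms) shifts: Qd = 768 − 6(P + 28.5).
New equilibrium: consumers pay $71.7, producers receive $43.2, Q = 337.8. (Wedge: Pb − Ps = 28.5.)
Per-month burden: consumers $5.7, producers $22.8.
Producers take the larger share because supply is less price-elastic here (demand slope 6 vs supply slope 1.5).
The less price-elastic side of the market bears the larger share of a per-unit tax.

Producers bear the larger share: $22.8 per month.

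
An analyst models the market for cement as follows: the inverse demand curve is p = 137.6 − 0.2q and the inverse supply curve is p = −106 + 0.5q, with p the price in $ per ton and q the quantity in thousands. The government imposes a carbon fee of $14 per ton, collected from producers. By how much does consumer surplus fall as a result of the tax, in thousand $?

Consumer surplus falls by $1352 thousand.

Inverting to q(p) form: qd = 688 − 5p; qs = 2p + 212.
Without the tax, 688 − 5p = 2p + 212 gives 7p = 476, so p* = $68 and q* = 348.
With the tax collected from producers, supply shifts: qs = 2(p − 14) + 212.
Solving gives q = 328 with consumers paying $72 and producers receiving $58 (the $14 wedge).
ΔCS is the trapezoid between Q = 328 and Q = 348 of height $4: ½ · (348 + 328) · 4 = $1352.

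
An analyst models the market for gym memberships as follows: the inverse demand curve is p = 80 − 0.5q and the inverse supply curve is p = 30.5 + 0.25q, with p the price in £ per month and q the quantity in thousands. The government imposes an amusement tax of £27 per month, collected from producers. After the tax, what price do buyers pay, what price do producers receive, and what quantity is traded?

Buyers pay £65; producers receive £38; quantity = 30.

Inverting to q(p) form: qd = 160 − 2p; qs = 4p − 122.
Without the tax, 160 − 2p = 4p − 122 gives 6p = 282, so p* = £47 and q* = 66.
With the tax collected from producers, supply shifts: qs = 4(p − 27) − 122.
Solving gives q = 30 with buyers paying £65 and producers receiving £38 (the £27 wedge).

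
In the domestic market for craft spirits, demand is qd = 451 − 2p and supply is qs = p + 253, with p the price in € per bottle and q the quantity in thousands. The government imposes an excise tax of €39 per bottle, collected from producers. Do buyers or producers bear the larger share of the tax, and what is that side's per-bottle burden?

Producers bear the larger share: €26 per bottle.

Before the tax: set 451 − 2p = p + 253 → p* = €66, q* = 319.
With the tax collected from producers, supply shifts: qs = (p − 39) + 253.
Solving gives q = 293 with buyers paying €79 and producers receiving €40 (the €39 wedge).
Per-bottle burden: buyers €13, producers €26.
Producers take the larger share because supply is less price-elastic here (demand slope 2 vs supply slope 1).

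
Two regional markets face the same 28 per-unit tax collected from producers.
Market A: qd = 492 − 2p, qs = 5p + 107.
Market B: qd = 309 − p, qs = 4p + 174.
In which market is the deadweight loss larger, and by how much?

Market A, by 246.4.

Market A: pre-tax p* = 55, q* = 382; post-tax q = 342; deadweight loss = 560.
Market B: pre-tax p* = 27, q* = 282; post-tax q = 259.6; deadweight loss = 313.6.
Difference: 560 vs 313.6 → market A is larger by 246.4.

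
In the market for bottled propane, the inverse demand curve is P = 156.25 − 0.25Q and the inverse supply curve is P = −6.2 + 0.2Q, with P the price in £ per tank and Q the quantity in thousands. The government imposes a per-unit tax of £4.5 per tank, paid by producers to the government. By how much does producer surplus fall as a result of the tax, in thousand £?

Inverting to Q(P) form: Qd = 625 − 4P; Qs = 5P + 31.
Without the tax, 625 − 4P = 5P + 31 gives 9P = 594, so P* = £66 and Q* = 361.
With the tax collected from producers, supply shifts: Qs = 5(P − 4.5) + 31.
New equilibrium: consumers pay £68.5, producers receive £64, Q = 351. (Wedge: Pb − Ps = 4.5.)
ΔPS is the trapezoid between Q = 351 and Q = 361 of height £2: ½ · (361 + 351) · 2 = £712.

Producer surplus falls by £712 thousand.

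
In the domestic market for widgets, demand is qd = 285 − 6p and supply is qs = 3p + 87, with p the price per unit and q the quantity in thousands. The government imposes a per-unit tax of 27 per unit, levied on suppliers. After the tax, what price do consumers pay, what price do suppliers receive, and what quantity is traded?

Consumers pay 31; suppliers receive 4; quantity = 99.

Before the tax: set 285 − 6p = 3p + 87 → p* = 22, q* = 153.
With the tax collected from suppliers, supply shifts: qs = 3(p − 27) + 87.
New equilibrium: consumers pay 31, suppliers receive 4, q = 99. (Wedge: pb − ps = 27.)
The less price-elastic side of the market bears the larger share of a per-unit tax.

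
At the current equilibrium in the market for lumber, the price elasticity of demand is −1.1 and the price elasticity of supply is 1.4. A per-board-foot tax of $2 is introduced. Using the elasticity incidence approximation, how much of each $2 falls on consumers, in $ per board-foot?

Consumers bear ≈ $1.12 per board-foot.

Incidence ratio: consumers' share ≈ εs / (εs + |εd|) = 1.4 / (1.4 + 1.1) = 0.56.
So consumers bear ≈ 0.56 × $2 = $1.12; suppliers bear $0.88.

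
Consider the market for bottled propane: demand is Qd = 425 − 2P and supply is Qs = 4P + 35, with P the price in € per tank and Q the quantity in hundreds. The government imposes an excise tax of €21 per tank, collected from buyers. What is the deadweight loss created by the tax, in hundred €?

Deadweight loss = €294 hundred.

Without the tax, 425 − 2P = 4P + 35 gives 6P = 390, so P* = €65 and Q* = 295.
With the tax collected from buyers, demand (in seller-price terms) shifts: Qd = 425 − 2(P + 21).
New equilibrium: buyers pay €79, producers receive €58, Q = 267. (Wedge: Pb − Ps = 21.)
Quantity falls by |ΔQ| = |295 − 267| = 28.
DWL = ½ · t · |ΔQ| = ½ · 21 · 28 = €294.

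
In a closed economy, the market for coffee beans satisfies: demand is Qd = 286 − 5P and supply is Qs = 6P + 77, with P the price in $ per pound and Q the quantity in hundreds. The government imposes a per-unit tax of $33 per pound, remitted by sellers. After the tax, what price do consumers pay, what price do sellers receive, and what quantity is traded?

Consumers pay $37; sellers receive $4; quantity = 101.

Without the tax, 286 − 5P = 6P + 77 gives 11P = 209, so P* = $19 and Q* = 191.
With the tax collected from sellers, supply shifts: Qs = 6(P − 33) + 77.
New equilibrium: consumers pay $37, sellers receive $4, Q = 101. (Wedge: Pb − Ps = 33.)
The less price-elastic side of the market bears the larger share of a per-unit tax.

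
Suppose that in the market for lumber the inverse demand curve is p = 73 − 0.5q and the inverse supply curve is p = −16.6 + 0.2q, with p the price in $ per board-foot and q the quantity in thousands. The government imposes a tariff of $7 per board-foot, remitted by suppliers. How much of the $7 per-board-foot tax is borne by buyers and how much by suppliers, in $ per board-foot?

Buyers bear $5 per board-foot; suppliers bear $2 per board-foot.

Inverting to q(p) form: qd = 146 − 2p; qs = 5p + 83.
Before the tax: set 146 − 2p = 5p + 83 → p* = $9, q* = 128.
With the tax collected from suppliers, supply shifts: qs = 5(p − 7) + 83.
Solving gives q = 118 with buyers paying $14 and suppliers receiving $7 (the $7 wedge).
Burden on buyers: $5; on suppliers: $2. (They sum to $7.)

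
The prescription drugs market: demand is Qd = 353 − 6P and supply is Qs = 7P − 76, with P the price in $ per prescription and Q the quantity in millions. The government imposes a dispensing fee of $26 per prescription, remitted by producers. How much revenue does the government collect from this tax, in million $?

Before the tax: set 353 − 6P = 7P − 76 → P* = $33, Q* = 155.
With the tax collected from producers, supply shifts: Qs = 7(P − 26) − 76.
New equilibrium: buyers pay $47, producers receive $21, Q = 71. (Wedge: Pb − Ps = 26.)
Revenue = t · Q = 26 · 71 = $1846.

Tax revenue = $1846 million.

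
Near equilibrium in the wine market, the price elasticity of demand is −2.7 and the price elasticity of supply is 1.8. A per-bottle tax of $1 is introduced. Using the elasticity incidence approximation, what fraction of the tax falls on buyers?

Buyers' share ≈ 0.4.

Incidence ratio: buyers' share ≈ εs / (εs + |εd|) = 1.8 / (1.8 + 2.7) = 0.4.
Supply is the less elastic side, so buyers bear the smaller share.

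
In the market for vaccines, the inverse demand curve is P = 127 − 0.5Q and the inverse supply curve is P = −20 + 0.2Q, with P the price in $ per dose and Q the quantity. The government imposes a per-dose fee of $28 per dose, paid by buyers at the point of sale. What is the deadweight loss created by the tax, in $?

Rewrite in direct form: Qd = 254 − 2P and Qs = 5P + 100.
Without the tax, 254 − 2P = 5P + 100 gives 7P = 154, so P* = $22 and Q* = 210.
With the tax collected from buyers, demand (in seller-price terms) shifts: Qd = 254 − 2(P + 28).
Solving gives Q = 170 with buyers paying $42 and producers receiving $14 (the $28 wedge).
Quantity falls by |ΔQ| = |210 − 170| = 40.
DWL = ½ · t · |ΔQ| = ½ · 28 · 40 = $560.

Deadweight loss = $560.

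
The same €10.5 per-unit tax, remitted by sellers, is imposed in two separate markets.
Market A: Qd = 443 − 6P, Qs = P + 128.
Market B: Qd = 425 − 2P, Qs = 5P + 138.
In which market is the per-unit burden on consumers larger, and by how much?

Market A: pre-tax P* = €45, Q* = 173; post-tax Q = 164; per-unit burden on consumers = €1.5.
Market B: pre-tax P* = €41, Q* = 343; post-tax Q = 328; per-unit burden on consumers = €7.5.
Difference: €1.5 vs €7.5 → market B is larger by €6.

Market B, by €6.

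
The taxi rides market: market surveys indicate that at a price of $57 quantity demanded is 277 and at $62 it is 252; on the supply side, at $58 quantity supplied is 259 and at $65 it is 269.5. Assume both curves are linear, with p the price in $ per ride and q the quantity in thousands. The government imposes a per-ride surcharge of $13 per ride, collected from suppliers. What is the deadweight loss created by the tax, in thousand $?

Demand slope: (252 − 277)/(62 − 57) = -5, so qd = 562 − 5p.
Supply slope: (269.5 − 259)/(65 − 58) = 1.5, so qs = 1.5p + 172.
Without the tax, 562 − 5p = 1.5p + 172 gives 6.5p = 390, so p* = $60 and q* = 262.
With the tax collected from suppliers, supply shifts: qs = 1.5(p − 13) + 172.
Solving gives q = 247 with consumers paying $63 and suppliers receiving $50 (the $13 wedge).
Quantity falls by |ΔQ| = |262 − 247| = 15.
DWL = ½ · t · |ΔQ| = ½ · 13 · 15 = $97.5.

Deadweight loss = $97.5 thousand.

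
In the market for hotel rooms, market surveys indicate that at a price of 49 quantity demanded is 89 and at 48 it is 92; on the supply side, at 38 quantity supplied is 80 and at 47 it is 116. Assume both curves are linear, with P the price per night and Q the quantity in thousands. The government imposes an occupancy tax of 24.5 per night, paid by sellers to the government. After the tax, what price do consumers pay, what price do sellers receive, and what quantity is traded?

Consumers pay 58; sellers receive 33.5; quantity = 62.

Demand slope: (92 − 89)/(48 − 49) = -3, so Qd = 236 − 3P.
Supply slope: (116 − 80)/(47 − 38) = 4, so Qs = 4P − 72.
Before the tax: set 236 − 3P = 4P − 72 → P* = 44, Q* = 104.
With the tax collected from sellers, supply shifts: Qs = 4(P − 24.5) − 72.
Solving gives Q = 62 with consumers paying 58 and sellers receiving 33.5 (the 24.5 wedge).
The less price-elastic side of the market bears the larger share of a per-unit tax.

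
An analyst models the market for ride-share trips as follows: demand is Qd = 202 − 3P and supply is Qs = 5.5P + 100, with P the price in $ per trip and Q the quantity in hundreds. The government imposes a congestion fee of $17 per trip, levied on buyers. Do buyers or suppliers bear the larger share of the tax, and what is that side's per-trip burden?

Buyers bear the larger share: $11 per trip.

Before the tax: set 202 − 3P = 5.5P + 100 → P* = $12, Q* = 166.
With the tax collected from buyers, demand (in seller-price terms) shifts: Qd = 202 − 3(P + 17).
New equilibrium: buyers pay $23, suppliers receive $6, Q = 133. (Wedge: Pb − Ps = 17.)
Per-trip burden: buyers $11, suppliers $6.
Buyers take the larger share because demand is less price-elastic here (demand slope 3 vs supply slope 5.5).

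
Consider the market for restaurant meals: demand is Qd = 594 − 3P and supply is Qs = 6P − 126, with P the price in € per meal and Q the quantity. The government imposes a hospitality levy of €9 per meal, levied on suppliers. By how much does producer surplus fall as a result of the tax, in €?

Producer surplus falls by €1035.

Without the tax, 594 − 3P = 6P − 126 gives 9P = 720, so P* = €80 and Q* = 354.
With the tax collected from suppliers, supply shifts: Qs = 6(P − 9) − 126.
New equilibrium: consumers pay €86, suppliers receive €77, Q = 336. (Wedge: Pb − Ps = 9.)
ΔPS is the trapezoid between Q = 336 and Q = 354 of height €3: ½ · (354 + 336) · 3 = €1035.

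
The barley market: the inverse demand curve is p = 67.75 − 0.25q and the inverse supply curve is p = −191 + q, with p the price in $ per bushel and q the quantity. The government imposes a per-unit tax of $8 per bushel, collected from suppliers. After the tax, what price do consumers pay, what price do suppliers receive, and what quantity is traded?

Inverting to q(p) form: qd = 271 − 4p; qs = p + 191.
Before the tax: set 271 − 4p = p + 191 → p* = $16, q* = 207.
With the tax collected from suppliers, supply shifts: qs = (p − 8) + 191.
New equilibrium: consumers pay $17.6, suppliers receive $9.6, q = 200.6. (Wedge: pb − ps = 8.)

Consumers pay $17.6; suppliers receive $9.6; quantity = 200.6.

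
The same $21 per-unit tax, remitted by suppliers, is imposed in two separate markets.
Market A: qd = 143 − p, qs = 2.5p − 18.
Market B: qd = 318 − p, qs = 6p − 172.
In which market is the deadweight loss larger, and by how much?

Market A: pre-tax p* = $46, q* = 97; post-tax q = 82; deadweight loss = $157.5.
Market B: pre-tax p* = $70, q* = 248; post-tax q = 230; deadweight loss = $189.
Difference: $157.5 vs $189 → market B is larger by $31.5.

Market B, by $31.5.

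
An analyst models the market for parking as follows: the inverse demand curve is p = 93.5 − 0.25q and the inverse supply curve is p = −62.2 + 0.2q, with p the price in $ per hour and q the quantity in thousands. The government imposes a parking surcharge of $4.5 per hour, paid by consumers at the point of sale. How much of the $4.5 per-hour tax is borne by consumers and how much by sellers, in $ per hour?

Inverting to q(p) form: qd = 374 − 4p; qs = 5p + 311.
Without the tax, 374 − 4p = 5p + 311 gives 9p = 63, so p* = $7 and q* = 346.
With the tax collected from consumers, demand (in seller-price terms) shifts: qd = 374 − 4(p + 4.5).
Solving gives q = 336 with consumers paying $9.5 and sellers receiving $5 (the $4.5 wedge).
Burden on consumers: $2.5; on sellers: $2. (They sum to $4.5.)
The less price-elastic side of the market bears the larger share of a per-unit tax.

Consumers bear $2.5 per hour; sellers bear $2 per hour.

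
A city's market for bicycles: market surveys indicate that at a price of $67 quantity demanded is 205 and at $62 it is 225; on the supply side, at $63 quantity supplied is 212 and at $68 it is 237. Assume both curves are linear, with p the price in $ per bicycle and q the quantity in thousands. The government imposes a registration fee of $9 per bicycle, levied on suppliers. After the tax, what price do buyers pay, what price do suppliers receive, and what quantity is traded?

Demand slope: (225 − 205)/(62 − 67) = -4, so qd = 473 − 4p.
Supply slope: (237 − 212)/(68 − 63) = 5, so qs = 5p − 103.
Before the tax: set 473 − 4p = 5p − 103 → p* = $64, q* = 217.
With the tax collected from suppliers, supply shifts: qs = 5(p − 9) − 103.
New equilibrium: buyers pay $69, suppliers receive $60, q = 197. (Wedge: pb − ps = 9.)
The less price-elastic side of the market bears the larger share of a per-unit tax.

Buyers pay $69; suppliers receive $60; quantity = 197.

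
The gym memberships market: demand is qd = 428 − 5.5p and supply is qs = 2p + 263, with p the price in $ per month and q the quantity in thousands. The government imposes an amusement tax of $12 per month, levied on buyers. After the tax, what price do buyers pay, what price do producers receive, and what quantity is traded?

Buyers pay $25.2; producers receive $13.2; quantity = 289.4.

Without the tax, 428 − 5.5p = 2p + 263 gives 7.5p = 165, so p* = $22 and q* = 307.
With the tax collected from buyers, demand (in seller-price terms) shifts: qd = 428 − 5.5(p + 12).
Solving gives q = 289.4 with buyers paying $25.2 and producers receiving $13.2 (the $12 wedge).
The less price-elastic side of the market bears the larger share of a per-unit tax.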